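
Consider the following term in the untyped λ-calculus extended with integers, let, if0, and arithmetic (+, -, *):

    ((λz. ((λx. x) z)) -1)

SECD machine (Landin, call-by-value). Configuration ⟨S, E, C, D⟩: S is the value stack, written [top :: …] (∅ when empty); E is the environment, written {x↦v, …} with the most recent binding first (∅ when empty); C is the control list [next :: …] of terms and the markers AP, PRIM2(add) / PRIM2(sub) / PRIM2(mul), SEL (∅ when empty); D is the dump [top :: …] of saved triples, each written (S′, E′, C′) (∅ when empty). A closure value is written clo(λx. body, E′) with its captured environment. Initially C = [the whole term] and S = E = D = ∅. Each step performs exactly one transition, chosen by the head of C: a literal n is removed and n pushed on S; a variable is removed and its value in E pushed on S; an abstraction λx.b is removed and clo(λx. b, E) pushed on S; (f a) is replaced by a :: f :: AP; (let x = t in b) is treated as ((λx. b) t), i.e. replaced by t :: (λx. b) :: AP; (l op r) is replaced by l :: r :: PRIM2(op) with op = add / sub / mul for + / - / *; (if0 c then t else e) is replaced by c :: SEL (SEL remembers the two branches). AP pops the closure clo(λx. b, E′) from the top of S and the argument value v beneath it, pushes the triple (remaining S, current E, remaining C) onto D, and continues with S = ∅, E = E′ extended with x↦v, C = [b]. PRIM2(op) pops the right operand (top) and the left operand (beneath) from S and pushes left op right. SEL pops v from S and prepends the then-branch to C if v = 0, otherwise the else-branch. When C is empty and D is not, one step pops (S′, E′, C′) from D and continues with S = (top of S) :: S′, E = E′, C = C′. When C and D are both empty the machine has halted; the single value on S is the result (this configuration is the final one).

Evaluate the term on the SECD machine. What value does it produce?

t=0: <S=∅, E=∅, C=[((λz. ((λx. x) z)) -1)], D=∅>
t=1: <S=∅, E=∅, C=[-1 :: (λz. ((λx. x) z)) :: AP], D=∅>
t=2: <S=[-1], E=∅, C=[(λz. ((λx. x) z)) :: AP], D=∅>
t=3: <S=[clo(λz. ((λx. x) z), ∅) :: -1], E=∅, C=[AP], D=∅>
t=4: <S=∅, E={z↦-1}, C=[((λx. x) z)], D=[(∅, ∅, ∅)]>
t=5: <S=∅, E={z↦-1}, C=[z :: (λx. x) :: AP], D=[(∅, ∅, ∅)]>
t=6: <S=[-1], E={z↦-1}, C=[(λx. x) :: AP], D=[(∅, ∅, ∅)]>
t=7: <S=[clo(λx. x, {z↦-1}) :: -1], E={z↦-1}, C=[AP], D=[(∅, ∅, ∅)]>
t=8: <S=∅, E={x↦-1, z↦-1}, C=[x], D=[(∅, {z↦-1}, ∅) :: (∅, ∅, ∅)]>
t=9: <S=[-1], E={x↦-1, z↦-1}, C=∅, D=[(∅, {z↦-1}, ∅) :: (∅, ∅, ∅)]>
t=10: <S=[-1], E={z↦-1}, C=∅, D=[(∅, ∅, ∅)]>
t=11: <S=[-1], E=∅, C=∅, D=∅>
→ final value -1

Answer: -1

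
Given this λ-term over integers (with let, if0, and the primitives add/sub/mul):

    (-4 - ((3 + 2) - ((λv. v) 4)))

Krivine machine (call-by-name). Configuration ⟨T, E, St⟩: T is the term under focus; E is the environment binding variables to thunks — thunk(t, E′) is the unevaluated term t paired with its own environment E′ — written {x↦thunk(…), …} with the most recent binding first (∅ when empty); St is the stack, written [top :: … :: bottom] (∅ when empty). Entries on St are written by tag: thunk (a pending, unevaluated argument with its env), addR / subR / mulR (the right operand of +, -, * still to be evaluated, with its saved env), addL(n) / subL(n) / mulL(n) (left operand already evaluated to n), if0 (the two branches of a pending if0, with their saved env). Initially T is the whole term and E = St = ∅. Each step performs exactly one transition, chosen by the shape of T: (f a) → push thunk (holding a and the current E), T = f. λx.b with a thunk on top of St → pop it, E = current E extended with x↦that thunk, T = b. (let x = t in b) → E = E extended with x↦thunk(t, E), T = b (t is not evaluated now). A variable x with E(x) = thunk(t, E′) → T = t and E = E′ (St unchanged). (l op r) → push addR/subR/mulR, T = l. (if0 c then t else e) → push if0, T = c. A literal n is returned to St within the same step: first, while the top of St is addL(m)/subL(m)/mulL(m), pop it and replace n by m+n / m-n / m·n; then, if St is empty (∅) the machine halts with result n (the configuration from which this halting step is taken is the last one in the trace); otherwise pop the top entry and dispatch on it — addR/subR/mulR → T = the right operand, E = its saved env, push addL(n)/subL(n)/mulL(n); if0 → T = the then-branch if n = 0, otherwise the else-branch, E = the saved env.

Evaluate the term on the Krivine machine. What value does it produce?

0. [T=(-4 - ((3 + 2) - ((λv. v) 4))) | E=∅ | St=∅]
1. [T=-4 | E=∅ | St=[subR]]
2. [T=((3 + 2) - ((λv. v) 4)) | E=∅ | St=[subL(-4)]]
3. [T=(3 + 2) | E=∅ | St=[subR :: subL(-4)]]
4. [T=3 | E=∅ | St=[addR :: subR :: subL(-4)]]
5. [T=2 | E=∅ | St=[addL(3) :: subR :: subL(-4)]]
6. [T=((λv. v) 4) | E=∅ | St=[subL(5) :: subL(-4)]]
7. [T=(λv. v) | E=∅ | St=[thunk :: subL(5) :: subL(-4)]]
8. [T=v | E={v↦thunk(4, ∅)} | St=[subL(5) :: subL(-4)]]
9. [T=4 | E=∅ | St=[subL(5) :: subL(-4)]]
→ final value -5

Answer: -5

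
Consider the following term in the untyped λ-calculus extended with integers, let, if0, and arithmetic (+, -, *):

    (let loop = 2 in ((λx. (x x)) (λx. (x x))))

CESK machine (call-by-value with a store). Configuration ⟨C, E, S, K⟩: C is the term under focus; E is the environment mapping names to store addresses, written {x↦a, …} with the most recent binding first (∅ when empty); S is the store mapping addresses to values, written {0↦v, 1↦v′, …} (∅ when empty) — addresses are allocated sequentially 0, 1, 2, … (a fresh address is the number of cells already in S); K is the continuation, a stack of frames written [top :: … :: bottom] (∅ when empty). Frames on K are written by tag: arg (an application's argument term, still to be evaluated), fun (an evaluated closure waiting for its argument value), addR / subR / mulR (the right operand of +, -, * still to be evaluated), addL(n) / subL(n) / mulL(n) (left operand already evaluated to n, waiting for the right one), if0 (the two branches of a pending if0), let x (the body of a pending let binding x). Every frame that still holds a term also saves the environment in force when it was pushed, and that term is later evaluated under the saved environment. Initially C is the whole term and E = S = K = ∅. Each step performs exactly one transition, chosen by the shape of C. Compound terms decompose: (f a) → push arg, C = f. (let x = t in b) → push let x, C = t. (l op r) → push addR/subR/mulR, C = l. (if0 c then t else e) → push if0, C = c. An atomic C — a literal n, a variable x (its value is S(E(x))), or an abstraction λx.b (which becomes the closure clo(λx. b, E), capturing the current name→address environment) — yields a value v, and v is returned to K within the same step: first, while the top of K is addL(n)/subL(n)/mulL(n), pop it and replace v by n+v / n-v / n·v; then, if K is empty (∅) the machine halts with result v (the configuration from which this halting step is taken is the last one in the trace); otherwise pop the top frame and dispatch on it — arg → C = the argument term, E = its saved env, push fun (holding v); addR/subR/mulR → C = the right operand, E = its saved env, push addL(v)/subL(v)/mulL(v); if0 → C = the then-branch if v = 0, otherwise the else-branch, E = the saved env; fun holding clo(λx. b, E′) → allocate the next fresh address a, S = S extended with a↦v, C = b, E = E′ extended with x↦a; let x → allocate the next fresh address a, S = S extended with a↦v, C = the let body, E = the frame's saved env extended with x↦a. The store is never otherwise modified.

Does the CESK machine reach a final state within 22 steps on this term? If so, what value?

Answer: DIVERGES (no final state within 22 steps)

Execution trace:
t=0: [C=(let loop = 2 in ((λx. (x x)) (λx. (x x)))) | E=∅ | S=∅ | K=∅]
t=1: [C=2 | E=∅ | S=∅ | K=[let loop]]
t=2: [C=((λx. (x x)) (λx. (x x))) | E={loop↦0} | S={0↦2} | K=∅]
t=3: [C=(λx. (x x)) | E={loop↦0} | S={0↦2} | K=[arg]]
t=4: [C=(λx. (x x)) | E={loop↦0} | S={0↦2} | K=[fun]]
t=5: [C=(x x) | E={x↦1, loop↦0} | S={0↦2, 1↦clo(λx. (x x), {loop↦0})} | K=∅]
t=6: [C=x | E={x↦1, loop↦0} | S={0↦2, 1↦clo(λx. (x x), {loop↦0})} | K=[arg]]
t=7: [C=x | E={x↦1, loop↦0} | S={0↦2, 1↦clo(λx. (x x), {loop↦0})} | K=[fun]]
t=8: [C=(x x) | E={x↦2, loop↦0} | S={0↦2, 1↦clo(λx. (x x), {loop↦0}), 2↦clo(λx. (x x), {loop↦0})} | K=∅]
t=9: [C=x | E={x↦2, loop↦0} | S={0↦2, 1↦clo(λx. (x x), {loop↦0}), 2↦clo(λx. (x x), {loop↦0})} | K=[arg]]
t=10: [C=x | E={x↦2, loop↦0} | S={0↦2, 1↦clo(λx. (x x), {loop↦0}), 2↦clo(λx. (x x), {loop↦0})} | K=[fun]]
t=11: [C=(x x) | E={x↦3, loop↦0} | S={0↦2, 1↦clo(λx. (x x), {loop↦0}), 2↦clo(λx. (x x), {loop↦0}), 3↦clo(λx. (x x), {loop↦0})} | K=∅]
t=12: [C=x | E={x↦3, loop↦0} | S={0↦2, 1↦clo(λx. (x x), {loop↦0}), 2↦clo(λx. (x x), {loop↦0}), 3↦clo(λx. (x x), {loop↦0})} | K=[arg]]
t=13: [C=x | E={x↦3, loop↦0} | S={0↦2, 1↦clo(λx. (x x), {loop↦0}), 2↦clo(λx. (x x), {loop↦0}), 3↦clo(λx. (x x), {loop↦0})} | K=[fun]]
t=14: [C=(x x) | E={x↦4, loop↦0} | S={0↦2, 1↦clo(λx. (x x), {loop↦0}), 2↦clo(λx. (x x), {loop↦0}), 3↦clo(λx. (x x), {loop↦0}), 4↦clo(λx. (x x), {loop↦0})} | K=∅]
t=15: [C=x | E={x↦4, loop↦0} | S={0↦2, 1↦clo(λx. (x x), {loop↦0}), 2↦clo(λx. (x x), {loop↦0}), 3↦clo(λx. (x x), {loop↦0}), 4↦clo(λx. (x x), {loop↦0})} | K=[arg]]
t=16: [C=x | E={x↦4, loop↦0} | S={0↦2, 1↦clo(λx. (x x), {loop↦0}), 2↦clo(λx. (x x), {loop↦0}), 3↦clo(λx. (x x), {loop↦0}), 4↦clo(λx. (x x), {loop↦0})} | K=[fun]]
t=17: [C=(x x) | E={x↦5, loop↦0} | S={0↦2, 1↦clo(λx. (x x), {loop↦0}), 2↦clo(λx. (x x), {loop↦0}), 3↦clo(λx. (x x), {loop↦0}), 4↦clo(λx. (x x), {loop↦0}), 5↦clo(λx. (x x), {loop↦0})} | K=∅]
t=18: [C=x | E={x↦5, loop↦0} | S={0↦2, 1↦clo(λx. (x x), {loop↦0}), 2↦clo(λx. (x x), {loop↦0}), 3↦clo(λx. (x x), {loop↦0}), 4↦clo(λx. (x x), {loop↦0}), 5↦clo(λx. (x x), {loop↦0})} | K=[arg]]
t=19: [C=x | E={x↦5, loop↦0} | S={0↦2, 1↦clo(λx. (x x), {loop↦0}), 2↦clo(λx. (x x), {loop↦0}), 3↦clo(λx. (x x), {loop↦0}), 4↦clo(λx. (x x), {loop↦0}), 5↦clo(λx. (x x), {loop↦0})} | K=[fun]]
t=20: [C=(x x) | E={x↦6, loop↦0} | S={0↦2, 1↦clo(λx. (x x), {loop↦0}), 2↦clo(λx. (x x), {loop↦0}), 3↦clo(λx. (x x), {loop↦0}), 4↦clo(λx. (x x), {loop↦0}), 5↦clo(λx. (x x), {loop↦0}), 6↦clo(λx. (x x), {loop↦0})} | K=∅]
t=21: [C=x | E={x↦6, loop↦0} | S={0↦2, 1↦clo(λx. (x x), {loop↦0}), 2↦clo(λx. (x x), {loop↦0}), 3↦clo(λx. (x x), {loop↦0}), 4↦clo(λx. (x x), {loop↦0}), 5↦clo(λx. (x x), {loop↦0}), 6↦clo(λx. (x x), {loop↦0})} | K=[arg]]
t=22: [C=x | E={x↦6, loop↦0} | S={0↦2, 1↦clo(λx. (x x), {loop↦0}), 2↦clo(λx. (x x), {loop↦0}), 3↦clo(λx. (x x), {loop↦0}), 4↦clo(λx. (x x), {loop↦0}), 5↦clo(λx. (x x), {loop↦0}), 6↦clo(λx. (x x), {loop↦0})} | K=[fun]]
→ 22 transitions taken and the configuration is still not final: no result within 22 steps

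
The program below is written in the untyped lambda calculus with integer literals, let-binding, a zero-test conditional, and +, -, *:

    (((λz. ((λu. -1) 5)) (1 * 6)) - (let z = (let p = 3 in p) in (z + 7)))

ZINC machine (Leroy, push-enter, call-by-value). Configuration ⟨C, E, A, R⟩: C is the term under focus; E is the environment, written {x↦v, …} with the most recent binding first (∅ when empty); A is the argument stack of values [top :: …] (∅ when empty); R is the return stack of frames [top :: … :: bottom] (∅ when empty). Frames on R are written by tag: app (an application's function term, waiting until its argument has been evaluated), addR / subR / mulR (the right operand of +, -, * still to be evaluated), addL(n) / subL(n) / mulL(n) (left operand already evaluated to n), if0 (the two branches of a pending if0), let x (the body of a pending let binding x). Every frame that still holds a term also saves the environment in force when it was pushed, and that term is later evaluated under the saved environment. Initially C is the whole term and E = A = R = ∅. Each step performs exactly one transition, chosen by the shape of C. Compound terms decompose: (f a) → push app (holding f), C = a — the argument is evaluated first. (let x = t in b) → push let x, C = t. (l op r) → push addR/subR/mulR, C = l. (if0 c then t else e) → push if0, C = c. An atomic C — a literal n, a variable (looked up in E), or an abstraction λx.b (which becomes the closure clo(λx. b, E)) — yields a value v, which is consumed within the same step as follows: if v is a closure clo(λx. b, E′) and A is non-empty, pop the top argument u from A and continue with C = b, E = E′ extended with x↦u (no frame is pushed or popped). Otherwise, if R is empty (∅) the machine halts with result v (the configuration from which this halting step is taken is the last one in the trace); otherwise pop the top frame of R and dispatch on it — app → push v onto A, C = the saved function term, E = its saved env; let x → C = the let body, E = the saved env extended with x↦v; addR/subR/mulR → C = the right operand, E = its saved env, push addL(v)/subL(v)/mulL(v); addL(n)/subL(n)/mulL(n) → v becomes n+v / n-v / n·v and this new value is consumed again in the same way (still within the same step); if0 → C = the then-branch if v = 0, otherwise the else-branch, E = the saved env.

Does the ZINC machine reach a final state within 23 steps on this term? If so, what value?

Answer: -11

Execution trace:
0. [C=(((λz. ((λu. -1) 5)) (1 * 6)) - (let z = (let p = 3 in p) in (z + 7))) | E=∅ | A=∅ | R=∅]
1. [C=((λz. ((λu. -1) 5)) (1 * 6)) | E=∅ | A=∅ | R=[subR]]
2. [C=(1 * 6) | E=∅ | A=∅ | R=[app :: subR]]
3. [C=1 | E=∅ | A=∅ | R=[mulR :: app :: subR]]
4. [C=6 | E=∅ | A=∅ | R=[mulL(1) :: app :: subR]]
5. [C=(λz. ((λu. -1) 5)) | E=∅ | A=[6] | R=[subR]]
6. [C=((λu. -1) 5) | E={z↦6} | A=∅ | R=[subR]]
7. [C=5 | E={z↦6} | A=∅ | R=[app :: subR]]
8. [C=(λu. -1) | E={z↦6} | A=[5] | R=[subR]]
9. [C=-1 | E={u↦5, z↦6} | A=∅ | R=[subR]]
10. [C=(let z = (let p = 3 in p) in (z + 7)) | E=∅ | A=∅ | R=[subL(-1)]]
11. [C=(let p = 3 in p) | E=∅ | A=∅ | R=[let z :: subL(-1)]]
12. [C=3 | E=∅ | A=∅ | R=[let p :: let z :: subL(-1)]]
13. [C=p | E={p↦3} | A=∅ | R=[let z :: subL(-1)]]
14. [C=(z + 7) | E={z↦3} | A=∅ | R=[subL(-1)]]
15. [C=z | E={z↦3} | A=∅ | R=[addR :: subL(-1)]]
16. [C=7 | E={z↦3} | A=∅ | R=[addL(3) :: subL(-1)]]
→ final value -11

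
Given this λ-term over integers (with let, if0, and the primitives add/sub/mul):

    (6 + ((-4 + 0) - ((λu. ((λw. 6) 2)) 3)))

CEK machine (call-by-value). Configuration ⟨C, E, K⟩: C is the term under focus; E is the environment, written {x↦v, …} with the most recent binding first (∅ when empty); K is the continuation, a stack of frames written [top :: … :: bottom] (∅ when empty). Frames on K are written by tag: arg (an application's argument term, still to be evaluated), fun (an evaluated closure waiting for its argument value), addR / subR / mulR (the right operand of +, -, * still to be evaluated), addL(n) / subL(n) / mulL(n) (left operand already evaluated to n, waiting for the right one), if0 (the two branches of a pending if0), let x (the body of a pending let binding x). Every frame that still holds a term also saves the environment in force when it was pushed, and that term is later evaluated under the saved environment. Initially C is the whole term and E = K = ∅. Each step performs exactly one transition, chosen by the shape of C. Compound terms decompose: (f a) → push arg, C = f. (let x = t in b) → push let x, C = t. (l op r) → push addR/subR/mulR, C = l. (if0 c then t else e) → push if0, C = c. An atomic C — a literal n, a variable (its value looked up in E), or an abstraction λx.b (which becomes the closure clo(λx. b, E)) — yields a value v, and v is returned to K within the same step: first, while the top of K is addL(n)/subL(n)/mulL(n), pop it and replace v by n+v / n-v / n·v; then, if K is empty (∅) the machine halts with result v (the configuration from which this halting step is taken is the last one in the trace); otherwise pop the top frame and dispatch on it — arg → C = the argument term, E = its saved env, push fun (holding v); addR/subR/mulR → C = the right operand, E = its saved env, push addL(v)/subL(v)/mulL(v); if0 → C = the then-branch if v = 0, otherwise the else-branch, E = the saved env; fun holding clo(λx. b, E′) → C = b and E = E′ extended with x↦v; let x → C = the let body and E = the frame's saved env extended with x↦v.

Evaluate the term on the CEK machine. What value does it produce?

Answer: -4

Machine steps:
[0] <C=(6 + ((-4 + 0) - ((λu. ((λw. 6) 2)) 3))), E=∅, K=∅>
[1] <C=6, E=∅, K=[addR]>
[2] <C=((-4 + 0) - ((λu. ((λw. 6) 2)) 3)), E=∅, K=[addL(6)]>
[3] <C=(-4 + 0), E=∅, K=[subR :: addL(6)]>
[4] <C=-4, E=∅, K=[addR :: subR :: addL(6)]>
[5] <C=0, E=∅, K=[addL(-4) :: subR :: addL(6)]>
[6] <C=((λu. ((λw. 6) 2)) 3), E=∅, K=[subL(-4) :: addL(6)]>
[7] <C=(λu. ((λw. 6) 2)), E=∅, K=[arg :: subL(-4) :: addL(6)]>
[8] <C=3, E=∅, K=[fun :: subL(-4) :: addL(6)]>
[9] <C=((λw. 6) 2), E={u↦3}, K=[subL(-4) :: addL(6)]>
[10] <C=(λw. 6), E={u↦3}, K=[arg :: subL(-4) :: addL(6)]>
[11] <C=2, E={u↦3}, K=[fun :: subL(-4) :: addL(6)]>
[12] <C=6, E={w↦2, u↦3}, K=[subL(-4) :: addL(6)]>
→ final value -4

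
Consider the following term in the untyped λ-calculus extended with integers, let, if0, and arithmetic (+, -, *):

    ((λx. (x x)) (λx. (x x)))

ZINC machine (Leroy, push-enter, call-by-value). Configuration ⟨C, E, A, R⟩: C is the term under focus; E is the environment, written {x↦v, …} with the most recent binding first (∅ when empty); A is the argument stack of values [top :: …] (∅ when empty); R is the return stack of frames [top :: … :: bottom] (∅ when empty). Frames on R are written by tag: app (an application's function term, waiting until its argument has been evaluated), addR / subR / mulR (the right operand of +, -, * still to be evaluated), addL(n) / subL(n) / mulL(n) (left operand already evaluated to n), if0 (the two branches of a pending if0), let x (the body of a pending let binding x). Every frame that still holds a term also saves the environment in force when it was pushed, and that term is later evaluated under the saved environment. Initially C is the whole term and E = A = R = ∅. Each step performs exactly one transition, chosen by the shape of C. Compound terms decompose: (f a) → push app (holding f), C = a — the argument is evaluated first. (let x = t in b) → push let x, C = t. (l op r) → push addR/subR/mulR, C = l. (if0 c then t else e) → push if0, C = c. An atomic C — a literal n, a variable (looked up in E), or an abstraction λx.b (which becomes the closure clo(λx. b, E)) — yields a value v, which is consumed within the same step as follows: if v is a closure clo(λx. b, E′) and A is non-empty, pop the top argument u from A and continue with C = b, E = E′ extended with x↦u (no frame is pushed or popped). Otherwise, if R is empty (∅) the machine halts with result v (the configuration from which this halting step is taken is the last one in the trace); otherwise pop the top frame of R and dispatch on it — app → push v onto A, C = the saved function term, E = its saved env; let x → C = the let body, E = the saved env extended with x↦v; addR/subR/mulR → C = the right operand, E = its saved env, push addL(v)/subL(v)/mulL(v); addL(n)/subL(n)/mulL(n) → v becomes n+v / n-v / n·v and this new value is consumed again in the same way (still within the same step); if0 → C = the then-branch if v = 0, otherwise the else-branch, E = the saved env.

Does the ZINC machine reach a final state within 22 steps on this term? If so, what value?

[0] <C=((λx. (x x)) (λx. (x x))), E=∅, A=∅, R=∅>
[1] <C=(λx. (x x)), E=∅, A=∅, R=[app]>
[2] <C=(λx. (x x)), E=∅, A=[clo(λx. (x x), ∅)], R=∅>
[3] <C=(x x), E={x↦clo(λx. (x x), ∅)}, A=∅, R=∅>
[4] <C=x, E={x↦clo(λx. (x x), ∅)}, A=∅, R=[app]>
[5] <C=x, E={x↦clo(λx. (x x), ∅)}, A=[clo(λx. (x x), ∅)], R=∅>
… configuration repeats with period 3 (steps 3–5 recur indefinitely) …

Answer: DIVERGES (no final state within 22 steps)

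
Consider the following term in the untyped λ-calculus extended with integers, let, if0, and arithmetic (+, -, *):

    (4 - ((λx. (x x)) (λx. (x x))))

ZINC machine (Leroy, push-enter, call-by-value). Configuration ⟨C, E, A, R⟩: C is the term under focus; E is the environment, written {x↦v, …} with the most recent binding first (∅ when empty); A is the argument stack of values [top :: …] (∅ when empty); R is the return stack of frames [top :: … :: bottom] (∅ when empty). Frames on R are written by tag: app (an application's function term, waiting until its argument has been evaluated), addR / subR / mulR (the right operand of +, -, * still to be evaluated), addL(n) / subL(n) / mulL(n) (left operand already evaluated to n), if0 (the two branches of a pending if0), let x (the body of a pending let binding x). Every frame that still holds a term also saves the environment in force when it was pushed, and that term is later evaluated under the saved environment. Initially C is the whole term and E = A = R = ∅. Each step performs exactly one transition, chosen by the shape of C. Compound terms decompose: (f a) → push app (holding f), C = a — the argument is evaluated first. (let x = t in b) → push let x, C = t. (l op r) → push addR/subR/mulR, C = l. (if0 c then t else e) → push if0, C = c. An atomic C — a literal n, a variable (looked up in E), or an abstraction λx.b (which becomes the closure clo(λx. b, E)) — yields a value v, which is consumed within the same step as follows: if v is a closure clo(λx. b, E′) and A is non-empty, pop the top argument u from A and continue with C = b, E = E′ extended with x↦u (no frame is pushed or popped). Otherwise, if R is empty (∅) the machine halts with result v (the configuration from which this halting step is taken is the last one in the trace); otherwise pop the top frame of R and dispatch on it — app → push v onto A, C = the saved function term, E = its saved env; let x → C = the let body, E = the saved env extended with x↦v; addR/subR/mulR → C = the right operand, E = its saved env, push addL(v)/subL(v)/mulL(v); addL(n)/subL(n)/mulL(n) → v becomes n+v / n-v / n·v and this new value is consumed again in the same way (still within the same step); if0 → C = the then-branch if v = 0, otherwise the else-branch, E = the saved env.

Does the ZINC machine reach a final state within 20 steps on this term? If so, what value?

Answer: DIVERGES (no final state within 20 steps)

Machine steps:
step 0: ⟨C=(4 - ((λx. (x x)) (λx. (x x)))); E=∅; A=∅; R=∅⟩
step 1: ⟨C=4; E=∅; A=∅; R=[subR]⟩
step 2: ⟨C=((λx. (x x)) (λx. (x x))); E=∅; A=∅; R=[subL(4)]⟩
step 3: ⟨C=(λx. (x x)); E=∅; A=∅; R=[app :: subL(4)]⟩
step 4: ⟨C=(λx. (x x)); E=∅; A=[clo(λx. (x x), ∅)]; R=[subL(4)]⟩
step 5: ⟨C=(x x); E={x↦clo(λx. (x x), ∅)}; A=∅; R=[subL(4)]⟩
step 6: ⟨C=x; E={x↦clo(λx. (x x), ∅)}; A=∅; R=[app :: subL(4)]⟩
step 7: ⟨C=x; E={x↦clo(λx. (x x), ∅)}; A=[clo(λx. (x x), ∅)]; R=[subL(4)]⟩
… configuration repeats with period 3 (steps 5–7 recur indefinitely) …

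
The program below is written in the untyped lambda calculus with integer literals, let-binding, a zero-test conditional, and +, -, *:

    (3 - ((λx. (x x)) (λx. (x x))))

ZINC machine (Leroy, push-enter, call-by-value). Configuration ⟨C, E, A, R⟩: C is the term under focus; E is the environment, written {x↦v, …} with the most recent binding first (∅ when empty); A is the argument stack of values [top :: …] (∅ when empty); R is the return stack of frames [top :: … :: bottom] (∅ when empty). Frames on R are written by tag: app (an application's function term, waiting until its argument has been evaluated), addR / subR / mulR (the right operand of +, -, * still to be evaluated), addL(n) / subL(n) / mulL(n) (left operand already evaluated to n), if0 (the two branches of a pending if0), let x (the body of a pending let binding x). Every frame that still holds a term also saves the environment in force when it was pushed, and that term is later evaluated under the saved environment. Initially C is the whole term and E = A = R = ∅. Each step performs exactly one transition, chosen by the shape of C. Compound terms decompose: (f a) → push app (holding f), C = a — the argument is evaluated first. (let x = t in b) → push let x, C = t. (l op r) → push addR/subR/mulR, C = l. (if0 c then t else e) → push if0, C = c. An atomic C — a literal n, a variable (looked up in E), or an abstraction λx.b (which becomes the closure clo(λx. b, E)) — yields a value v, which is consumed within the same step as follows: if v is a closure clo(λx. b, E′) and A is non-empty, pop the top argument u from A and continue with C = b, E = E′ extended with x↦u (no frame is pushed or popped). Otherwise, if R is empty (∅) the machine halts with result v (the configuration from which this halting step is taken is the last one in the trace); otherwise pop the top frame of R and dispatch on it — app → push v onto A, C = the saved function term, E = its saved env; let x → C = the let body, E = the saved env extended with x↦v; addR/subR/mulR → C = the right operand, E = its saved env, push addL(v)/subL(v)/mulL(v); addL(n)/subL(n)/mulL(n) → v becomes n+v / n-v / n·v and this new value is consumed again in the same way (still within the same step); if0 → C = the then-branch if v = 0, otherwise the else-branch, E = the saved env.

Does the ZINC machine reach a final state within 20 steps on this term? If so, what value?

0. <C=(3 - ((λx. (x x)) (λx. (x x)))), E=∅, A=∅, R=∅>
1. <C=3, E=∅, A=∅, R=[subR]>
2. <C=((λx. (x x)) (λx. (x x))), E=∅, A=∅, R=[subL(3)]>
3. <C=(λx. (x x)), E=∅, A=∅, R=[app :: subL(3)]>
4. <C=(λx. (x x)), E=∅, A=[clo(λx. (x x), ∅)], R=[subL(3)]>
5. <C=(x x), E={x↦clo(λx. (x x), ∅)}, A=∅, R=[subL(3)]>
6. <C=x, E={x↦clo(λx. (x x), ∅)}, A=∅, R=[app :: subL(3)]>
7. <C=x, E={x↦clo(λx. (x x), ∅)}, A=[clo(λx. (x x), ∅)], R=[subL(3)]>
… configuration repeats with period 3 (steps 5–7 recur indefinitely) …

Answer: DIVERGES (no final state within 20 steps)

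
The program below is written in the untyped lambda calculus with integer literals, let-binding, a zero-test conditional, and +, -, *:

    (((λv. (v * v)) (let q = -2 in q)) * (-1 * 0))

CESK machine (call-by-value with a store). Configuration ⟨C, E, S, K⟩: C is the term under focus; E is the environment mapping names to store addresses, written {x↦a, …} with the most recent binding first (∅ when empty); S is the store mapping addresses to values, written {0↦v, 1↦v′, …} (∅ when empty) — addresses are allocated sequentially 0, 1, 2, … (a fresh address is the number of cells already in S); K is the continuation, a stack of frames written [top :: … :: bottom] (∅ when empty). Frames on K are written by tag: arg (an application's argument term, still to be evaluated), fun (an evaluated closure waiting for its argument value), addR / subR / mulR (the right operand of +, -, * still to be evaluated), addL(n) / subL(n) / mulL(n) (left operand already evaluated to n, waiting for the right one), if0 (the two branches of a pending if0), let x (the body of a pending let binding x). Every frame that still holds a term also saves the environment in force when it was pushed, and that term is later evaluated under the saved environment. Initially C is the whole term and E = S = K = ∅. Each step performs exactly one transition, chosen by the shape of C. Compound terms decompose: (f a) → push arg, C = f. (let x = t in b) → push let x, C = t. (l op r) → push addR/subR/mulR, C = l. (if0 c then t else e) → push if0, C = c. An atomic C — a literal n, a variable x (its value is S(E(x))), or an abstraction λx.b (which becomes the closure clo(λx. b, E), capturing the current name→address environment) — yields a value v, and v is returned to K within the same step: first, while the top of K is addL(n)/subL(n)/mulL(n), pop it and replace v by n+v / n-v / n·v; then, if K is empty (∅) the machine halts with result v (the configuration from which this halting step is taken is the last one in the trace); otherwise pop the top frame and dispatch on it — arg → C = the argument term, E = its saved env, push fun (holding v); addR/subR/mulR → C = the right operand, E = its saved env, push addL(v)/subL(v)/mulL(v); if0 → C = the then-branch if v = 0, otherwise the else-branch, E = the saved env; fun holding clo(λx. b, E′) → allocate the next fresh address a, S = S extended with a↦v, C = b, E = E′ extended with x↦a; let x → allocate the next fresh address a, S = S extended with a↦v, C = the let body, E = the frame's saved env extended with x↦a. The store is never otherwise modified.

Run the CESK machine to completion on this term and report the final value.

Answer: 0

Execution trace:
t=0: <C=(((λv. (v * v)) (let q = -2 in q)) * (-1 * 0)), E=∅, S=∅, K=∅>
t=1: <C=((λv. (v * v)) (let q = -2 in q)), E=∅, S=∅, K=[mulR]>
t=2: <C=(λv. (v * v)), E=∅, S=∅, K=[arg :: mulR]>
t=3: <C=(let q = -2 in q), E=∅, S=∅, K=[fun :: mulR]>
t=4: <C=-2, E=∅, S=∅, K=[let q :: fun :: mulR]>
t=5: <C=q, E={q↦0}, S={0↦-2}, K=[fun :: mulR]>
t=6: <C=(v * v), E={v↦1}, S={0↦-2, 1↦-2}, K=[mulR]>
t=7: <C=v, E={v↦1}, S={0↦-2, 1↦-2}, K=[mulR :: mulR]>
t=8: <C=v, E={v↦1}, S={0↦-2, 1↦-2}, K=[mulL(-2) :: mulR]>
t=9: <C=(-1 * 0), E=∅, S={0↦-2, 1↦-2}, K=[mulL(4)]>
t=10: <C=-1, E=∅, S={0↦-2, 1↦-2}, K=[mulR :: mulL(4)]>
t=11: <C=0, E=∅, S={0↦-2, 1↦-2}, K=[mulL(-1) :: mulL(4)]>
→ final value 0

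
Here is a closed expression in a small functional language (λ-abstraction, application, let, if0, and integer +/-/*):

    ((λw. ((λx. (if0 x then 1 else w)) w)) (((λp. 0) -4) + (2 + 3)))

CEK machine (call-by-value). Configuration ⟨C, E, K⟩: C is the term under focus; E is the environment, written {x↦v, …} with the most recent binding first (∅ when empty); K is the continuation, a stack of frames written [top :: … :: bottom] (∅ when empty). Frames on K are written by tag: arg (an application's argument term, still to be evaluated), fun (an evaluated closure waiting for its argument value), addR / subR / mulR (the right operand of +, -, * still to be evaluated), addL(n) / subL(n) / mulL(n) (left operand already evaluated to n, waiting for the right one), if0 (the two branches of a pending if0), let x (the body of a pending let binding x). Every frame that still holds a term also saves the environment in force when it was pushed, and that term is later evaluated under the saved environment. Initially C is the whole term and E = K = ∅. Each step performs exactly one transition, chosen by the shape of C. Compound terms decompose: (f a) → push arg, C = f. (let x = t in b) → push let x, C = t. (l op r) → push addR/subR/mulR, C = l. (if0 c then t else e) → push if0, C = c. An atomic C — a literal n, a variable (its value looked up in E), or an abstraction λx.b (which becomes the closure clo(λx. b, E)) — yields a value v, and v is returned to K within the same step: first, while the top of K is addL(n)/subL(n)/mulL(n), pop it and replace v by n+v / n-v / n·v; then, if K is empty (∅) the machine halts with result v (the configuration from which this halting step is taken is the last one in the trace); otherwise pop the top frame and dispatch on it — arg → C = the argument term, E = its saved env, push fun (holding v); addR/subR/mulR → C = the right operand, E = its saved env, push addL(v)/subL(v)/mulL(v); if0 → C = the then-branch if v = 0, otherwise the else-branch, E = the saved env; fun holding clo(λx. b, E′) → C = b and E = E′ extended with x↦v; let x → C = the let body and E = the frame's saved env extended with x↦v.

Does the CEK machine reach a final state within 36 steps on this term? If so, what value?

Answer: 5

Execution trace:
0. ⟨C=((λw. ((λx. (if0 x then 1 else w)) w)) (((λp. 0) -4) + (2 + 3))); E=∅; K=∅⟩
1. ⟨C=(λw. ((λx. (if0 x then 1 else w)) w)); E=∅; K=[arg]⟩
2. ⟨C=(((λp. 0) -4) + (2 + 3)); E=∅; K=[fun]⟩
3. ⟨C=((λp. 0) -4); E=∅; K=[addR :: fun]⟩
4. ⟨C=(λp. 0); E=∅; K=[arg :: addR :: fun]⟩
5. ⟨C=-4; E=∅; K=[fun :: addR :: fun]⟩
6. ⟨C=0; E={p↦-4}; K=[addR :: fun]⟩
7. ⟨C=(2 + 3); E=∅; K=[addL(0) :: fun]⟩
8. ⟨C=2; E=∅; K=[addR :: addL(0) :: fun]⟩
9. ⟨C=3; E=∅; K=[addL(2) :: addL(0) :: fun]⟩
10. ⟨C=((λx. (if0 x then 1 else w)) w); E={w↦5}; K=∅⟩
11. ⟨C=(λx. (if0 x then 1 else w)); E={w↦5}; K=[arg]⟩
12. ⟨C=w; E={w↦5}; K=[fun]⟩
13. ⟨C=(if0 x then 1 else w); E={x↦5, w↦5}; K=∅⟩
14. ⟨C=x; E={x↦5, w↦5}; K=[if0]⟩
15. ⟨C=w; E={x↦5, w↦5}; K=∅⟩
→ final value 5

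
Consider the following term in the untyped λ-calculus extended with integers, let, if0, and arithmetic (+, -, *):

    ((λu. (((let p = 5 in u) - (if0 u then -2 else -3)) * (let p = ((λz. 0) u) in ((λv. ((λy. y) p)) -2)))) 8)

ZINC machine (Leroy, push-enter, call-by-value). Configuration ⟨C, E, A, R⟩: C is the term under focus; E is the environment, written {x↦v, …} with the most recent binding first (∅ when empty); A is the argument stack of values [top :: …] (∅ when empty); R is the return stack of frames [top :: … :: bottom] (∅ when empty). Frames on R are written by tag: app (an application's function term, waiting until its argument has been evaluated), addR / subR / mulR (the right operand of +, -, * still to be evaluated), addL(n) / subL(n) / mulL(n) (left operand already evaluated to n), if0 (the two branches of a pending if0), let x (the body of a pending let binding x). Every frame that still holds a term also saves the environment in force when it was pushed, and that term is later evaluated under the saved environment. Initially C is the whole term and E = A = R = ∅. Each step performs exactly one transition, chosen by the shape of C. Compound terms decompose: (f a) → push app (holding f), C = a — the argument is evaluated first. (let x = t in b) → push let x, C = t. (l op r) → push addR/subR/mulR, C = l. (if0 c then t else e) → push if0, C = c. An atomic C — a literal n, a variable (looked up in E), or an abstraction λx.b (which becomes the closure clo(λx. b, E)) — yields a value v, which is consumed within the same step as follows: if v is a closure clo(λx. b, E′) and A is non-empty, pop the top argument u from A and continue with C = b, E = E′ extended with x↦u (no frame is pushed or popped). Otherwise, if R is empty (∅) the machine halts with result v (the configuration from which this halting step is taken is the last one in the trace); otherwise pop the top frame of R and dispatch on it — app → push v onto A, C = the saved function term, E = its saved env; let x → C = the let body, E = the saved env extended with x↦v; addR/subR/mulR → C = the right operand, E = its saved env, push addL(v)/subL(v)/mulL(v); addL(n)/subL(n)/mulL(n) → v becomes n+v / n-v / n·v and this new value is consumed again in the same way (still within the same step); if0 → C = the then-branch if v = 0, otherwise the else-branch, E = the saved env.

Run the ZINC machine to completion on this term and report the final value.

step 0: <C=((λu. (((let p = 5 in u) - (if0 u then -2 else -3)) * (let p = ((λz. 0) u) in ((λv. ((λy. y) p)) -2)))) 8), E=∅, A=∅, R=∅>
step 1: <C=8, E=∅, A=∅, R=[app]>
step 2: <C=(λu. (((let p = 5 in u) - (if0 u then -2 else -3)) * (let p = ((λz. 0) u) in ((λv. ((λy. y) p)) -2)))), E=∅, A=[8], R=∅>
step 3: <C=(((let p = 5 in u) - (if0 u then -2 else -3)) * (let p = ((λz. 0) u) in ((λv. ((λy. y) p)) -2))), E={u↦8}, A=∅, R=∅>
step 4: <C=((let p = 5 in u) - (if0 u then -2 else -3)), E={u↦8}, A=∅, R=[mulR]>
step 5: <C=(let p = 5 in u), E={u↦8}, A=∅, R=[subR :: mulR]>
step 6: <C=5, E={u↦8}, A=∅, R=[let p :: subR :: mulR]>
step 7: <C=u, E={p↦5, u↦8}, A=∅, R=[subR :: mulR]>
step 8: <C=(if0 u then -2 else -3), E={u↦8}, A=∅, R=[subL(8) :: mulR]>
step 9: <C=u, E={u↦8}, A=∅, R=[if0 :: subL(8) :: mulR]>
step 10: <C=-3, E={u↦8}, A=∅, R=[subL(8) :: mulR]>
step 11: <C=(let p = ((λz. 0) u) in ((λv. ((λy. y) p)) -2)), E={u↦8}, A=∅, R=[mulL(11)]>
step 12: <C=((λz. 0) u), E={u↦8}, A=∅, R=[let p :: mulL(11)]>
step 13: <C=u, E={u↦8}, A=∅, R=[app :: let p :: mulL(11)]>
step 14: <C=(λz. 0), E={u↦8}, A=[8], R=[let p :: mulL(11)]>
step 15: <C=0, E={z↦8, u↦8}, A=∅, R=[let p :: mulL(11)]>
step 16: <C=((λv. ((λy. y) p)) -2), E={p↦0, u↦8}, A=∅, R=[mulL(11)]>
step 17: <C=-2, E={p↦0, u↦8}, A=∅, R=[app :: mulL(11)]>
step 18: <C=(λv. ((λy. y) p)), E={p↦0, u↦8}, A=[-2], R=[mulL(11)]>
step 19: <C=((λy. y) p), E={v↦-2, p↦0, u↦8}, A=∅, R=[mulL(11)]>
step 20: <C=p, E={v↦-2, p↦0, u↦8}, A=∅, R=[app :: mulL(11)]>
step 21: <C=(λy. y), E={v↦-2, p↦0, u↦8}, A=[0], R=[mulL(11)]>
step 22: <C=y, E={y↦0, v↦-2, p↦0, u↦8}, A=∅, R=[mulL(11)]>
→ final value 0

Answer: 0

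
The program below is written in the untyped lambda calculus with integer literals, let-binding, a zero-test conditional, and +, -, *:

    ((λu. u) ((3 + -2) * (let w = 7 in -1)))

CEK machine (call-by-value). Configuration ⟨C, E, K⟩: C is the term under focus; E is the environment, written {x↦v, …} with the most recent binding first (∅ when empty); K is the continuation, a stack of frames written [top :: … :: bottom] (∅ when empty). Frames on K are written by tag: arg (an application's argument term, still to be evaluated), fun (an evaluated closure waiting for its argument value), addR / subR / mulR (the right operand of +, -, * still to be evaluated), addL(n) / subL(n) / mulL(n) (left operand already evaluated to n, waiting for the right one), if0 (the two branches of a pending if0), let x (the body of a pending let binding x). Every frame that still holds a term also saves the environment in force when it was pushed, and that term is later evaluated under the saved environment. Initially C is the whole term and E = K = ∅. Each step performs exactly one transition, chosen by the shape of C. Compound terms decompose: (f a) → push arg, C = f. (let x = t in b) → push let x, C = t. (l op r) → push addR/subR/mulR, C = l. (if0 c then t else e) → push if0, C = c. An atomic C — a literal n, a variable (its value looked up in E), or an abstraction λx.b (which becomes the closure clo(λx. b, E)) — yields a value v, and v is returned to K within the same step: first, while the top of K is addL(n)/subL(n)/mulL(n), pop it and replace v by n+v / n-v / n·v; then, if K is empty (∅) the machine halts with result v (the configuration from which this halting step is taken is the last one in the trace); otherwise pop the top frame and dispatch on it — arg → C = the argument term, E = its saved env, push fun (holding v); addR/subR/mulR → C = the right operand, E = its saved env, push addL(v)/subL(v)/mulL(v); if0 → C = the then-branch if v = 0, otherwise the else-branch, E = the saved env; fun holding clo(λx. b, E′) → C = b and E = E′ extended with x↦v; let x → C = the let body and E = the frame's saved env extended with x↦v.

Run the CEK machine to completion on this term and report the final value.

[0] <C=((λu. u) ((3 + -2) * (let w = 7 in -1))), E=∅, K=∅>
[1] <C=(λu. u), E=∅, K=[arg]>
[2] <C=((3 + -2) * (let w = 7 in -1)), E=∅, K=[fun]>
[3] <C=(3 + -2), E=∅, K=[mulR :: fun]>
[4] <C=3, E=∅, K=[addR :: mulR :: fun]>
[5] <C=-2, E=∅, K=[addL(3) :: mulR :: fun]>
[6] <C=(let w = 7 in -1), E=∅, K=[mulL(1) :: fun]>
[7] <C=7, E=∅, K=[let w :: mulL(1) :: fun]>
[8] <C=-1, E={w↦7}, K=[mulL(1) :: fun]>
[9] <C=u, E={u↦-1}, K=∅>
→ final value -1

Answer: -1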